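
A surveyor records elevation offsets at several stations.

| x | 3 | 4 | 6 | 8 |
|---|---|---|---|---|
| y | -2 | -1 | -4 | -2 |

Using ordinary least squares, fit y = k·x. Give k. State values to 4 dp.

The normal equations are: 125·k = -50.
k = (-50)/125 = -0.4.

k = -0.4000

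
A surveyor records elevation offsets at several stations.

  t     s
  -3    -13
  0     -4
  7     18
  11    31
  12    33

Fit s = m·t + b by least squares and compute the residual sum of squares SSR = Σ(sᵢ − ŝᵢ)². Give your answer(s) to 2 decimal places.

SSR = 0.68

Sums needed: Σt·t = 323, Σt = 27, Σ1 = 5.
And Σt·s = 902, Σs = 65.
Eliminating b: 5·(row 1) − 27·(row 2) gives 886·m = 5·902 − 27·65 = 2755, so m = 2755/886.
Then b = (65 − 27·(2755/886))/5 = -3359/886.
Residuals: 53/443, -185/886, 11/443, 260/443, -463/886; SSR = 599/886.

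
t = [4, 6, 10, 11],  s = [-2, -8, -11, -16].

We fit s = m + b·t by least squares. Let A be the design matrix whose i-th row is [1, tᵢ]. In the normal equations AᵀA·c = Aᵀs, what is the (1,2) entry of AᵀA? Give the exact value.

Row 1 ↔ basis 1, column 2 ↔ basis t, so (AᵀA)_{1,2} = Σᵢ t = (1)·(4) + (1)·(6) + (1)·(10) + (1)·(11) = 31.

31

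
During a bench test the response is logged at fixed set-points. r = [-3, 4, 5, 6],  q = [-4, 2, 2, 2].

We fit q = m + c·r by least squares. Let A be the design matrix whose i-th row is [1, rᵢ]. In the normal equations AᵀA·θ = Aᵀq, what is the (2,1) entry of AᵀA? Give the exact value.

12

Row 2 ↔ basis r, column 1 ↔ basis 1, so (AᵀA)_{2,1} = Σᵢ r = (-3)·(1) + (4)·(1) + (5)·(1) + (6)·(1) = 12.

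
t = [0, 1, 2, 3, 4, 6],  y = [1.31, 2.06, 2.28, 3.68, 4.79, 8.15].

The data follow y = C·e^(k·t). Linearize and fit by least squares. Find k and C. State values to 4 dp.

Let Y = ln y. Fitting Y = k·t + ln C by least squares:
Σt = 16.0000, Σ(t)² = 66.0000, Σln y = 6.7844, Σt·ln y = 25.1340.
Equations: 66.0000·k + 16.0000·ln C = 25.1340;  16.0000·k + 6·ln C = 6.7844.
Slope k = (n·Σt·ln y − Σt·Σln y)/(n·Σ(t)² − (Σt)²) = (6·25.1340 − 16.0000·6.7844)/140.0000 = 0.30182; ln C = (Σln y − k·Σt)/n = 0.32589, so C = exp(0.32589) = 1.38526.

k = 0.3018, C = 1.3853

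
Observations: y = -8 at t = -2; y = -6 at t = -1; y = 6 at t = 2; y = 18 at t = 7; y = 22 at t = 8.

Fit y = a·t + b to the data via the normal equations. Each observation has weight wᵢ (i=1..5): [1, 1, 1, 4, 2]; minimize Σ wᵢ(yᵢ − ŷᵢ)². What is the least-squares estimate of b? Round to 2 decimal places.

With design matrix X, XᵀWX = [[333, 43]; [43, 9]] and XᵀWy = [890, 108]ᵀ.
Δ = 333·9 − 43² = 1148.
a = (890·9 − 43·108)/1148 = 1683/574; b = (333·108 − 43·890)/1148 = -1153/574.

b = -2.01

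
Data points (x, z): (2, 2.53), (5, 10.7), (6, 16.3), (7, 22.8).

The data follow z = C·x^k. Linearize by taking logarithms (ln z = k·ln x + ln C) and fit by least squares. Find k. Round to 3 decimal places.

With ln zᵢ as the transformed response and ln xᵢ as the regressor:
Over the data: Σln x = 6.0403, Σ(ln x)² = 10.0677, Σln z = 9.2164, Σln x·ln z = 15.5436.
Normal system: [[10.0677, 6.0403]; [6.0403, 4]]·[k, ln C]ᵀ = [15.5436, 9.2164]ᵀ.
Solving (det = 3.7862): k = 1.71816, ln C = -0.29043.

k = 1.718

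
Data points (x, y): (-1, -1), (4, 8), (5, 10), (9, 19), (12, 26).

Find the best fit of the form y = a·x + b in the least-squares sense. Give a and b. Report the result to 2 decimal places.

a = 2.09, b = 0.28

Normal-equation sums: Σx·x = 267, Σx = 29, Σ1 = 5.
Moment sums: Σx·y = 566, Σy = 62.
Eliminating b: 5·(row 1) − 29·(row 2) gives 494·a = 5·566 − 29·62 = 1032, so a = 516/247.
Then b = (62 − 29·(516/247))/5 = 70/247.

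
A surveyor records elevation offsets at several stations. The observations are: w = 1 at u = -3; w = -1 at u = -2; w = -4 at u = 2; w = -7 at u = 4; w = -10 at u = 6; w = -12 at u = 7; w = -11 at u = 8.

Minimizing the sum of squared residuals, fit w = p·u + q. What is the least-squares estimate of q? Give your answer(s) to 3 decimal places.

From the data, Σu·u = 182, Σu = 22, Σ1 = 7.
Right-hand side: Σu·w = -269, Σw = -44.
So MᵀM·[p, q]ᵀ = Mᵀw: [[182, 22]; [22, 7]]·[p, q]ᵀ = [-269, -44]ᵀ.
Determinant 182·7 − 22² = 790.
p = ((-269)·7 − 22·(-44))/790 = -183/158; q = (182·(-44) − 22·(-269))/790 = -209/79.

q = -2.646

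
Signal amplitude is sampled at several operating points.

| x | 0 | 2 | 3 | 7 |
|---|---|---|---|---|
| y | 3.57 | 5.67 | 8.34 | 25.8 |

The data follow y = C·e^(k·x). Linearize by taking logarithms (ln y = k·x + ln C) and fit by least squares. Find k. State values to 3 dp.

Taking logs, ln y = k·x + ln C, so regress ln y on x.
Σx = 12.0000, Σ(x)² = 62.0000, Σln y = 8.3792, Σx·ln y = 32.5862.
Equations: 62.0000·k + 12.0000·ln C = 32.5862;  12.0000·k + 4·ln C = 8.3792.
Solving (det = 104.0000): k = 0.28649, ln C = 1.23534.

k = 0.286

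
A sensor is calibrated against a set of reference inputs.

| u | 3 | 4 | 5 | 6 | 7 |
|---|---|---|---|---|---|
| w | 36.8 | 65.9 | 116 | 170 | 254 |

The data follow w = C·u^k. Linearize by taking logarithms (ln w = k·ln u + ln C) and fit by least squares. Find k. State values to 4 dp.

k = 2.2827

With ln wᵢ as the transformed response and ln uᵢ as the regressor:
Sums: Σln u = 7.8320, Σ(ln u)² = 12.7160, Σln w = 23.2204, Σln u·ln w = 37.3949.
Normal system: [[12.7160, 7.8320]; [7.8320, 5]]·[k, ln C]ᵀ = [37.3949, 23.2204]ᵀ.
Solving (det = 2.2397): k = 2.28267, ln C = 1.06849.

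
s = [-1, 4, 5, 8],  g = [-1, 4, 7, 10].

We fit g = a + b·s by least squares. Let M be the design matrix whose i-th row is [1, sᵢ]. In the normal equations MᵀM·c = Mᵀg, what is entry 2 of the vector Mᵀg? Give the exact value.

132

Entry 2 ↔ basis s, so (Mᵀg)_{2} = Σᵢ (s)·gᵢ = (-1)·(-1) + (4)·(4) + (5)·(7) + (8)·(10) = 132.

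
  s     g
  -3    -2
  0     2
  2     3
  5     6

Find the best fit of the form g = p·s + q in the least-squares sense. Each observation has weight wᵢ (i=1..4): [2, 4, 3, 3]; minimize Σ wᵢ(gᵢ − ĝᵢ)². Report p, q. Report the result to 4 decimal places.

Sums needed: Σwᵢ·s·s = 105, Σwᵢ·s = 15, Σwᵢ·1 = 12.
Right-hand side: Σwᵢ·s·g = 120, Σwᵢ·g = 31.
So MᵀWM·[p, q]ᵀ = MᵀWg: [[105, 15]; [15, 12]]·[p, q]ᵀ = [120, 31]ᵀ.
det = 105·12 − 15² = 1035.
p = (120·12 − 15·31)/1035 = 65/69; q = (105·31 − 15·120)/1035 = 97/69.

p = 0.9420, q = 1.4058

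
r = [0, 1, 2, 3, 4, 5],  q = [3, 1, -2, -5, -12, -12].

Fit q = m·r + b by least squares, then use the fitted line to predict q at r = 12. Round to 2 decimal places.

The normal system AᵀA·[m, b]ᵀ = Aᵀq is [[55, 15]; [15, 6]]·[m, b]ᵀ = [-126, -27]ᵀ.
Eliminating b: 6·(row 1) − 15·(row 2) gives 105·m = 6·(-126) − 15·(-27) = -351, so m = -117/35.
Then b = ((-27) − 15·(-117/35))/6 = 27/7.
At r = 12: q̂ = (-117/35)·(12) + (27/7)·(1) = -1269/35.

q̂ = -36.26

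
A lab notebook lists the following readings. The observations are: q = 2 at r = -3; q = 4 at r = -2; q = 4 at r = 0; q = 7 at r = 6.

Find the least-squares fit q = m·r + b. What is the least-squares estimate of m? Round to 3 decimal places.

m = 0.487

The normal system AᵀA·[m, b]ᵀ = Aᵀq is [[49, 1]; [1, 4]]·[m, b]ᵀ = [28, 17]ᵀ.
Determinant 49·4 − 1² = 195.
m = (28·4 − 1·17)/195 = 19/39; b = (49·17 − 1·28)/195 = 161/39.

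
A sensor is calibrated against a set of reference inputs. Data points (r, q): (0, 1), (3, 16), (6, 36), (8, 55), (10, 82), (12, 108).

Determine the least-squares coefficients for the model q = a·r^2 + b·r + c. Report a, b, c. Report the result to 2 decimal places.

With design matrix A, AᵀA = [[36209, 3483, 353]; [3483, 353, 39]; [353, 39, 6]] and Aᵀq = [28712, 2820, 298]ᵀ.
Row-reducing yields a = 94397/185746, b = 520833/185746, c = 143140/92873.

a = 0.51, b = 2.80, c = 1.54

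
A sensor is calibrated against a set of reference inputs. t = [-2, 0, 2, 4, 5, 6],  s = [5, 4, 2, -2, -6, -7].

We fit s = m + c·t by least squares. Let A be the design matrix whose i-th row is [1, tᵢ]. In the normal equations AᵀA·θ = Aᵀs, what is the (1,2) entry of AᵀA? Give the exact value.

15

Row 1 ↔ basis 1, column 2 ↔ basis t, so (AᵀA)_{1,2} = Σᵢ t = (1)·(-2) + (1)·(0) + (1)·(2) + (1)·(4) + (1)·(5) + (1)·(6) = 15.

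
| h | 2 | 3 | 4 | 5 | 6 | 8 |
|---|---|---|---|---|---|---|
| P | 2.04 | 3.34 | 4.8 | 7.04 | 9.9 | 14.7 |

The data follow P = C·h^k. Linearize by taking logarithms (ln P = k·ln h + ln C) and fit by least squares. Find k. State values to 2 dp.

k = 1.45

Let Y = ln P. Fitting Y = k·ln h + ln C by least squares:
Σln h = 8.6587, Σ(ln h)² = 13.7340, Σln P = 10.4195, Σln h·ln P = 16.8315.
Normal system: [[13.7340, 8.6587]; [8.6587, 6]]·[k, ln C]ᵀ = [16.8315, 10.4195]ᵀ.
Slope k = (n·Σln h·ln P − Σln h·Σln P)/(n·Σ(ln h)² − (Σln h)²) = (6·16.8315 − 8.6587·10.4195)/7.4309 = 1.44930; ln C = (Σln P − k·Σln h)/n = -0.35492.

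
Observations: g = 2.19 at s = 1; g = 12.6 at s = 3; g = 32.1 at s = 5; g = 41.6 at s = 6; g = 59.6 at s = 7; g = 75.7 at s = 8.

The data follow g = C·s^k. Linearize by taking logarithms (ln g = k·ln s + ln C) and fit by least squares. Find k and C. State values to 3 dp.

Linearized form: ln g = k·ln s + ln C. From the 6 transformed points,
Σln s = 8.5252, Σ(ln s)² = 15.1183, Σln g = 18.9290, Σln s·ln g = 31.9978.
Equations: 15.1183·k + 8.5252·ln C = 31.9978;  8.5252·k + 6·ln C = 18.9290.
Δ = 15.1183·6 − (8.5252)² = 18.0313; k = (31.9978·6 − 8.5252·18.9290)/18.0313 = 1.69783, ln C = (15.1183·18.9290 − 8.5252·31.9978)/18.0313 = 0.74245, so C = exp(0.74245) = 2.10107.

k = 1.698, C = 2.101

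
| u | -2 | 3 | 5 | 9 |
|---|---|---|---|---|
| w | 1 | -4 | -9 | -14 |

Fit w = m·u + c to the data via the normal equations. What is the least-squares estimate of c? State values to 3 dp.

c = -1.271

Compute the Gram sums: Σu·u = 119, Σu = 15, Σ1 = 4.
And Σu·w = -185, Σw = -26.
Normal equations: [[119, 15]; [15, 4]]·[m, c]ᵀ = [-185, -26]ᵀ.
Δ = 119·4 − 15² = 251.
m = ((-185)·4 − 15·(-26))/251 = -350/251; c = (119·(-26) − 15·(-185))/251 = -319/251.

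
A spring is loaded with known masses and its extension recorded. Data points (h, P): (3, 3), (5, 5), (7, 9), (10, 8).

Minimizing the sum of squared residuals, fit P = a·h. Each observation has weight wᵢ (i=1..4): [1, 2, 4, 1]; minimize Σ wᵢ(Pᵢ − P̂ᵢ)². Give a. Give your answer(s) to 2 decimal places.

Sums needed: Σwᵢ·h·h = 355.
Moment sums: Σwᵢ·h·P = 391.
Hence a = 391 / 355 ≈ 1.10141.

a = 1.10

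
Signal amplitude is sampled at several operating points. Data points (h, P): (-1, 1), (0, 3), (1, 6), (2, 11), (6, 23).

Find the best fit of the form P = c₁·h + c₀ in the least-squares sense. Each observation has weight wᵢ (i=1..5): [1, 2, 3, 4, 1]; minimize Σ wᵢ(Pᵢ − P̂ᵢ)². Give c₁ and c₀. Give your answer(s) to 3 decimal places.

With design matrix X, XᵀWX = [[56, 16]; [16, 11]] and XᵀWP = [243, 92]ᵀ.
Δ = 56·11 − 16² = 360.
c₁ = (243·11 − 16·92)/360 = 1201/360; c₀ = (56·92 − 16·243)/360 = 158/45.

c₁ = 3.336, c₀ = 3.511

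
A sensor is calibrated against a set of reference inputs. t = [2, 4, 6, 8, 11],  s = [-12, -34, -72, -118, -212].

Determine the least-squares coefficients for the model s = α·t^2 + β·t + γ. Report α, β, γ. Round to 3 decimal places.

The normal system XᵀX·[α, β, γ]ᵀ = Xᵀs is [[20305, 2131, 241]; [2131, 241, 31]; [241, 31, 5]]·[α, β, γ]ᵀ = [-36388, -3868, -448]ᵀ.
Row-reducing yields α = -2875/1927, β = -5541/1927, γ = 270/1927.

α = -1.492, β = -2.875, γ = 0.140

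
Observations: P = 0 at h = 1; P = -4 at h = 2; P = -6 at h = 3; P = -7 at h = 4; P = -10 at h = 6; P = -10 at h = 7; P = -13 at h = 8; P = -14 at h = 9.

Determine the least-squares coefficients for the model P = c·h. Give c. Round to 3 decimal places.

c = -1.592

The normal system MᵀM·[c]ᵀ = MᵀP is [[260]]·[c]ᵀ = [-414]ᵀ.
c = (-414)/260 = -1.59231.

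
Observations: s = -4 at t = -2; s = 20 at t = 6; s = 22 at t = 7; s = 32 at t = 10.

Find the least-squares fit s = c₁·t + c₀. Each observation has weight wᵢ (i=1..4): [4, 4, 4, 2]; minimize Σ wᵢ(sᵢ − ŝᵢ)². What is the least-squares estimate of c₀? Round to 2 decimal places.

Sums needed: Σwᵢ·t·t = 556, Σwᵢ·t = 64, Σwᵢ·1 = 14.
Moment sums: Σwᵢ·t·s = 1768, Σwᵢ·s = 216.
So XᵀWX·[c₁, c₀]ᵀ = XᵀWs: [[556, 64]; [64, 14]]·[c₁, c₀]ᵀ = [1768, 216]ᵀ.
Δ = 556·14 − 64² = 3688.
c₁ = (1768·14 − 64·216)/3688 = 1366/461; c₀ = (556·216 − 64·1768)/3688 = 868/461.

c₀ = 1.88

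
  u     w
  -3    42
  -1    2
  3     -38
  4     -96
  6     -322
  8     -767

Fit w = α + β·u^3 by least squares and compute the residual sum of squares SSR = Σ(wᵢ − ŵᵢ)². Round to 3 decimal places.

SSR = 4.373

Normal-equation sums: Σ1 = 6, Σu^3 = 791, Σu^3·u^3 = 314355.
Moment sums: Σw = -1179, Σu^3·w = -470562.
Eliminating β: 314355·(row 1) − 791·(row 2) gives 1260449·α = 314355·(-1179) − 791·(-470562) = 1589997, so α = 1589997/1260449.
Then β = ((-470562) − 791·(1589997/1260449))/314355 = -1890783/1260449.
Residuals: 297720/1260449, -959882/1260449, 1564082/1260449, -1582989/1260449, 954553/1260449, -273484/1260449; SSR = 5512466/1260449.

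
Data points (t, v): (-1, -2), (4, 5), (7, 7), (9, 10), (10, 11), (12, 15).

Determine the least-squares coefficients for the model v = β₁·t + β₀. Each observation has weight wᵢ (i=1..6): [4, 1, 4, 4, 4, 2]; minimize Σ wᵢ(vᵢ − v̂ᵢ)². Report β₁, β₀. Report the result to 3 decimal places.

Sums needed: Σwᵢ·t·t = 1228, Σwᵢ·t = 128, Σwᵢ·1 = 19.
And Σwᵢ·t·v = 1384, Σwᵢ·v = 139.
AᵀWA·[β₁, β₀]ᵀ = AᵀWv becomes [[1228, 128]; [128, 19]]·[β₁, β₀]ᵀ = [1384, 139]ᵀ.
Determinant 1228·19 − 128² = 6948.
β₁ = (1384·19 − 128·139)/6948 = 2126/1737; β₀ = (1228·139 − 128·1384)/6948 = -1615/1737.

β₁ = 1.224, β₀ = -0.930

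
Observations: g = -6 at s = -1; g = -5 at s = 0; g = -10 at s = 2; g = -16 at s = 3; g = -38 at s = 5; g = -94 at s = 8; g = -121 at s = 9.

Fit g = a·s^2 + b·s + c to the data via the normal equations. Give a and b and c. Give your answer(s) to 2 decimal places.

a = -1.50, b = 0.71, c = -4.52

Sums needed: Σs^2·s^2 = 11380, Σs^2·s = 1400, Σs^2 = 184, Σs·s = 184, Σs = 26, Σ1 = 7.
Right-hand side: Σs^2·g = -16957, Σs·g = -2093, Σg = -290.
Row-reducing yields a = -51413/34188, b = 2195/3108, c = -25769/5698.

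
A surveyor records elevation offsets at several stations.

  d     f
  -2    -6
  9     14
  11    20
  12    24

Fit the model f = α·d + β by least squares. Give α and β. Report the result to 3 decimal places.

Forming XᵀX = [[350, 30]; [30, 4]] and Xᵀf = [646, 52]ᵀ gives XᵀX·[α, β]ᵀ = Xᵀf.
Determinant 350·4 − 30² = 500.
α = (646·4 − 30·52)/500 = 256/125; β = (350·52 − 30·646)/500 = -59/25.

α = 2.048, β = -2.360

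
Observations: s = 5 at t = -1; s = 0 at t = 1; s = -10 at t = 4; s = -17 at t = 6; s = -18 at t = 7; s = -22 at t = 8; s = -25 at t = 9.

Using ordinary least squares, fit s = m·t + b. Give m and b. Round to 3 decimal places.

m = -3.034, b = 2.310

Setting ∂/∂m … = 0 gives: 248·m + 34·b = -674;  34·m + 7·b = -87.
Eliminating b: 7·(row 1) − 34·(row 2) gives 580·m = 7·(-674) − 34·(-87) = -1760, so m = -88/29.
Then b = ((-87) − 34·(-88/29))/7 = 67/29.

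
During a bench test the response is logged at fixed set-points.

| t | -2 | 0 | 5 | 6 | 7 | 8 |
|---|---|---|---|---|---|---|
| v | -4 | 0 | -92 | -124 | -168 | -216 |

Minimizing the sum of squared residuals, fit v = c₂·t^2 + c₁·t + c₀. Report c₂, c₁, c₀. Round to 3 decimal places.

From the data, Σt^2·t^2 = 8434, Σt^2·t = 1188, Σt^2 = 178, Σt·t = 178, Σt = 24, Σ1 = 6.
Right-hand side: Σt^2·v = -28836, Σt·v = -4100, Σv = -604.
MᵀM·[c₂, c₁, c₀]ᵀ = Mᵀv becomes [[8434, 1188, 178]; [1188, 178, 24]; [178, 24, 6]]·[c₂, c₁, c₀]ᵀ = [-28836, -4100, -604]ᵀ.
Solving the 3×3 system (Gaussian elimination) gives c₂ = -35114/11999, c₁ = -42586/11999, c₀ = 320/923.

c₂ = -2.926, c₁ = -3.549, c₀ = 0.347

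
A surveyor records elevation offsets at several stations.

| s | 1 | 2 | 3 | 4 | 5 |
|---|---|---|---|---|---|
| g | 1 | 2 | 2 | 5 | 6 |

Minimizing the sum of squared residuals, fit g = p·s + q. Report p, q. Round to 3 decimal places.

p = 1.300, q = -0.700

AᵀA·[p, q]ᵀ = Aᵀg reads: 55·p + 15·q = 61;  15·p + 5·q = 16.
Eliminating q: 5·(row 1) − 15·(row 2) gives 50·p = 5·61 − 15·16 = 65, so p = 13/10.
Then q = (16 − 15·(13/10))/5 = -7/10.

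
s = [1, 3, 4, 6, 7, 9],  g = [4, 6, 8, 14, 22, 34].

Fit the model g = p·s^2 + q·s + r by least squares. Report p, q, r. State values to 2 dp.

p = 0.50, q = -1.24, r = 4.86

Normal-equation sums: Σs^2·s^2 = 10596, Σs^2·s = 1380, Σs^2 = 192, Σs·s = 192, Σs = 30, Σ1 = 6.
And Σs^2·g = 4522, Σs·g = 598, Σg = 88.
Normal equations: [[10596, 1380, 192]; [1380, 192, 30]; [192, 30, 6]]·[p, q, r]ᵀ = [4522, 598, 88]ᵀ.
Row-reducing yields p = 1/2, q = -26/21, r = 34/7.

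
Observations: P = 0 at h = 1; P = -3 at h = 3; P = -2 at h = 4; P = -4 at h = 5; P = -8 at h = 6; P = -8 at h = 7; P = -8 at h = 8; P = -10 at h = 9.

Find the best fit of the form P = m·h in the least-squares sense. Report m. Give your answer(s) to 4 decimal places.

m = -1.0498

Setting ∂/∂m … = 0 gives: 281·m = -295.
(Σh·h = 281, Σh·P = -295.)
Hence m = -295 / 281 ≈ -1.04982.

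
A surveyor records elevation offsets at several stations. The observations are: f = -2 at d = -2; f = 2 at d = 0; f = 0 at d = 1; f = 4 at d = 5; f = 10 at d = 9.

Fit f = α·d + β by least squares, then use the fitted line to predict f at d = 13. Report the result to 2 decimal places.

f̂ = 13.25

From the data, Σd·d = 111, Σd = 13, Σ1 = 5.
Right-hand side: Σd·f = 114, Σf = 14.
So AᵀA·[α, β]ᵀ = Aᵀf: [[111, 13]; [13, 5]]·[α, β]ᵀ = [114, 14]ᵀ.
Determinant 111·5 − 13² = 386.
α = (114·5 − 13·14)/386 = 194/193; β = (111·14 − 13·114)/386 = 36/193.
At d = 13: f̂ = (194/193)·(13) + (36/193)·(1) = 2558/193.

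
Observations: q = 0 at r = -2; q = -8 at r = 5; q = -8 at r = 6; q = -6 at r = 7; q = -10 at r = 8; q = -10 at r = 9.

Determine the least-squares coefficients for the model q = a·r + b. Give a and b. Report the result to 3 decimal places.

a = -0.890, b = -2.103

Setting ∂/∂a … = 0 gives: 259·a + 33·b = -300;  33·a + 6·b = -42.
(Σr·r = 259, Σr = 33, Σ1 = 6, Σr·q = -300, Σq = -42.)
Eliminating b: 6·(row 1) − 33·(row 2) gives 465·a = 6·(-300) − 33·(-42) = -414, so a = -138/155.
Then b = ((-42) − 33·(-138/155))/6 = -326/155.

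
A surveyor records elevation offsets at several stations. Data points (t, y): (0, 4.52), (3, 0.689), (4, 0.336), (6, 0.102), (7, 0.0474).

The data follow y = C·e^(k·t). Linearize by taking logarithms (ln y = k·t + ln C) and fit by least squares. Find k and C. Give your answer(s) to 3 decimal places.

k = -0.646, C = 4.600

Taking logs, ln y = k·t + ln C, so regress ln y on t.
Σt = 20.0000, Σ(t)² = 110.0000, Σln y = -5.2866, Σt·ln y = -40.5207.
Equations: 110.0000·k + 20.0000·ln C = -40.5207;  20.0000·k + 5·ln C = -5.2866.
Δ = 110.0000·5 − (20.0000)² = 150.0000; k = (-40.5207·5 − 20.0000·-5.2866)/150.0000 = -0.64582, ln C = (110.0000·-5.2866 − 20.0000·-40.5207)/150.0000 = 1.52595, so C = exp(1.52595) = 4.59953.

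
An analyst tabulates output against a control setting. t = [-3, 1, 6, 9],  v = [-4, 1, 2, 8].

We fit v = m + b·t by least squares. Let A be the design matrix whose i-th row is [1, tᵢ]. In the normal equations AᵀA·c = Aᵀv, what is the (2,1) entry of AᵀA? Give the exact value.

Row 2 ↔ basis t, column 1 ↔ basis 1, so (AᵀA)_{2,1} = Σᵢ t = (-3)·(1) + (1)·(1) + (6)·(1) + (9)·(1) = 13.

13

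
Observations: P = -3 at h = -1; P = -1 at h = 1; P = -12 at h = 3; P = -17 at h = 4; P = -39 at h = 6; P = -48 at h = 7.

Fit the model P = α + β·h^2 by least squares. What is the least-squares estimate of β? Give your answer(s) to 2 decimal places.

β = -0.98

Sums needed: Σ1 = 6, Σh^2 = 112, Σh^2·h^2 = 4036.
Right-hand side: ΣP = -120, Σh^2·P = -4140.
det = 6·4036 − 112² = 11672.
α = ((-120)·4036 − 112·(-4140))/11672 = -2580/1459; β = (6·(-4140) − 112·(-120))/11672 = -1425/1459.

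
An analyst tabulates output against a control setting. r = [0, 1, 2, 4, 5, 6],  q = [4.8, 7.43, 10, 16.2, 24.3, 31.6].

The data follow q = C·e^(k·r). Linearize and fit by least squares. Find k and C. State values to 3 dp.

Taking logs, ln q = k·r + ln C, so regress ln q on r.
XᵀX = [[82.0000, 18.0000]; [18.0000, 6]], rhs = [54.4221, 15.3054]ᵀ  (here Σr = 18.0000, Σ(r)² = 82.0000, Σln q = 15.3054, Σr·ln q = 54.4221).
Slope k = (n·Σr·ln q − Σr·Σln q)/(n·Σ(r)² − (Σr)²) = (6·54.4221 − 18.0000·15.3054)/168.0000 = 0.30378; ln C = (Σln q − k·Σr)/n = 1.63954, so C = exp(1.63954) = 5.15282.

k = 0.304, C = 5.153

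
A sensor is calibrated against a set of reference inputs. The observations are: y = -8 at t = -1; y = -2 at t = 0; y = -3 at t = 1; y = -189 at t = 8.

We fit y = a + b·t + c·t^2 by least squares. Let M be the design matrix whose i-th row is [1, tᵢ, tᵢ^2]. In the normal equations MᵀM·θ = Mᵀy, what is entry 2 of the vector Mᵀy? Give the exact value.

Entry 2 ↔ basis t, so (Mᵀy)_{2} = Σᵢ (t)·yᵢ = (-1)·(-8) + (0)·(-2) + (1)·(-3) + (8)·(-189) = -1507.

-1507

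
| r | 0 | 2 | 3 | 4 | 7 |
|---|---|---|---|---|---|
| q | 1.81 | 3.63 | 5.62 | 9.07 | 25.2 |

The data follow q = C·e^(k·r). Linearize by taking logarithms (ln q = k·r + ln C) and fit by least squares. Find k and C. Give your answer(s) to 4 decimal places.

k = 0.3819, C = 1.7969

Linearized form: ln q = k·r + ln C. From the 5 transformed points,
XᵀX = [[78.0000, 16.0000]; [16.0000, 5]], rhs = [39.1653, 9.0407]ᵀ  (here Σr = 16.0000, Σ(r)² = 78.0000, Σln q = 9.0407, Σr·ln q = 39.1653).
Δ = 78.0000·5 − (16.0000)² = 134.0000; k = (39.1653·5 − 16.0000·9.0407)/134.0000 = 0.38190, ln C = (78.0000·9.0407 − 16.0000·39.1653)/134.0000 = 0.58605, so C = exp(0.58605) = 1.79688.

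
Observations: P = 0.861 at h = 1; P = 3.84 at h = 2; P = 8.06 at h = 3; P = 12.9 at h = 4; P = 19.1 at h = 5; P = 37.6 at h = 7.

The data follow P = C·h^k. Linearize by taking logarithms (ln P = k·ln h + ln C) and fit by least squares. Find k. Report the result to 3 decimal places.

k = 1.910

Linearized form: ln P = k·ln h + ln C. From the 6 transformed points,
AᵀA = [[9.9861, 6.7334]; [6.7334, 6]], rhs = [18.5756, 12.4166]ᵀ  (here Σln h = 6.7334, Σ(ln h)² = 9.9861, Σln P = 12.4166, Σln h·ln P = 18.5756).
Δ = 9.9861·6 − (6.7334)² = 14.5777; k = (18.5756·6 − 6.7334·12.4166)/14.5777 = 1.91025, ln C = (9.9861·12.4166 − 6.7334·18.5756)/14.5777 = -0.07430.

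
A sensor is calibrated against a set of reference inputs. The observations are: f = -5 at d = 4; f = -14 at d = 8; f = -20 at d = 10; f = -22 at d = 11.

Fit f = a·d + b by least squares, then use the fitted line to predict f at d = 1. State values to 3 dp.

Entries of AᵀA: Σd·d = 301, Σd = 33, Σ1 = 4.
And Σd·f = -574, Σf = -61.
AᵀA·[a, b]ᵀ = Aᵀf becomes [[301, 33]; [33, 4]]·[a, b]ᵀ = [-574, -61]ᵀ.
Determinant 301·4 − 33² = 115.
a = ((-574)·4 − 33·(-61))/115 = -283/115; b = (301·(-61) − 33·(-574))/115 = 581/115.
At d = 1: f̂ = (-283/115)·(1) + (581/115)·(1) = 298/115.

f̂ = 2.591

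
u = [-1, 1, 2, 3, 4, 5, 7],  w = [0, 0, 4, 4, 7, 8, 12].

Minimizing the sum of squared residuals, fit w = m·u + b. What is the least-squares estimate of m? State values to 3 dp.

From the data, Σu·u = 105, Σu = 21, Σ1 = 7.
Right-hand side: Σu·w = 172, Σw = 35.
So AᵀA·[m, b]ᵀ = Aᵀw: [[105, 21]; [21, 7]]·[m, b]ᵀ = [172, 35]ᵀ.
Determinant 105·7 − 21² = 294.
m = (172·7 − 21·35)/294 = 67/42; b = (105·35 − 21·172)/294 = 3/14.

m = 1.595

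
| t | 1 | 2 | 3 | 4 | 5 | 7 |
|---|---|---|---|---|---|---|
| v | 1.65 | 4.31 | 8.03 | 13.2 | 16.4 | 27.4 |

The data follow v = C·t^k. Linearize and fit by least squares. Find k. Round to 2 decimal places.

Taking logs, ln v = k·ln t + ln C, so regress ln v on ln t.
Σln t = 6.7334, Σ(ln t)² = 9.9861, Σln v = 12.7329, Σln t·ln v = 17.8223.
Equations: 9.9861·k + 6.7334·ln C = 17.8223;  6.7334·k + 6·ln C = 12.7329.
Solving (det = 14.5777): k = 1.45411, ln C = 0.49031.

k = 1.45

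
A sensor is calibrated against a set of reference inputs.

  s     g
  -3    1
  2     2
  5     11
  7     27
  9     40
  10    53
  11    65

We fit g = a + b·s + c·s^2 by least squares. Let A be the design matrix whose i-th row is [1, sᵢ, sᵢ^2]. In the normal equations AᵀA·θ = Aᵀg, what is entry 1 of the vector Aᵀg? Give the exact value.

199

Entry 1 ↔ basis 1, so (Aᵀg)_{1} = Σᵢ gᵢ = (1)·(1) + (1)·(2) + (1)·(11) + (1)·(27) + (1)·(40) + (1)·(53) + (1)·(65) = 199.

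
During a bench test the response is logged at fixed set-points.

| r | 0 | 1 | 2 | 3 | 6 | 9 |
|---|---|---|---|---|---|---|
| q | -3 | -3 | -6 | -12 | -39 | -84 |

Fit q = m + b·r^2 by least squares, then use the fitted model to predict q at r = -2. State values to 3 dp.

q̂ = -6.531

Forming MᵀM = [[6, 131]; [131, 7955]] and Mᵀq = [-147, -8343]ᵀ gives MᵀM·[m, b]ᵀ = Mᵀq.
Δ = 6·7955 − 131² = 30569.
m = ((-147)·7955 − 131·(-8343))/30569 = -76452/30569; b = (6·(-8343) − 131·(-147))/30569 = -30801/30569.
At r = -2: q̂ = (-76452/30569)·(1) + (-30801/30569)·(4) = -199656/30569.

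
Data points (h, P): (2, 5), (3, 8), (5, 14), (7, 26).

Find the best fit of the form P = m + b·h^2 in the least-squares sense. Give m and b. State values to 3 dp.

Setting ∂/∂m … = 0 gives: 4·m + 87·b = 53;  87·m + 3123·b = 1716.
Eliminating b: 3123·(row 1) − 87·(row 2) gives 4923·m = 3123·53 − 87·1716 = 16227, so m = 1803/547.
Then b = (1716 − 87·(1803/547))/3123 = 751/1641.

m = 3.296, b = 0.458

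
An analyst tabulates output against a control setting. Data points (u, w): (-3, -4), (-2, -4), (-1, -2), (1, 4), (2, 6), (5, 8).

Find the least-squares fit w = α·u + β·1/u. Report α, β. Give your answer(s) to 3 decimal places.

Sums needed: Σu·u = 44, Σu·1/u = 6, Σ1/u·1/u = 1193/450.
Right-hand side: Σu·w = 78, Σ1/u·w = 209/15.
Normal equations: [[44, 6]; [6, 1193/450]]·[α, β]ᵀ = [78, 209/15]ᵀ.
Determinant 44·(1193/450) − 6² = 18146/225.
α = (78·(1193/450) − 6·(209/15))/(18146/225) = 27717/18146; β = (44·(209/15) − 6·78)/(18146/225) = 16320/9073.

α = 1.527, β = 1.799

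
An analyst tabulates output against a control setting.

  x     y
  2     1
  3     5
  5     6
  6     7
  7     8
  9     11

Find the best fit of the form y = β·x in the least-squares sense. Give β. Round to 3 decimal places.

β = 1.196

Normal-equation sums: Σx·x = 204.
Moment sums: Σx·y = 244.
So AᵀA·[β]ᵀ = Aᵀy: [[204]]·[β]ᵀ = [244]ᵀ.
β = 244/204 = 1.19608.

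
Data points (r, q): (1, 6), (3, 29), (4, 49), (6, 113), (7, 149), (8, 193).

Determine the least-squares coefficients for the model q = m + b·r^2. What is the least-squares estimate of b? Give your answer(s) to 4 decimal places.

XᵀX·[m, b]ᵀ = Xᵀq reads: 6·m + 175·b = 539;  175·m + 8131·b = 24772.
(Σ1 = 6, Σr^2 = 175, Σr^2·r^2 = 8131, Σq = 539, Σr^2·q = 24772.)
Determinant 6·8131 − 175² = 18161.
m = (539·8131 − 175·24772)/18161 = 4319/1651; b = (6·24772 − 175·539)/18161 = 4937/1651.

b = 2.9903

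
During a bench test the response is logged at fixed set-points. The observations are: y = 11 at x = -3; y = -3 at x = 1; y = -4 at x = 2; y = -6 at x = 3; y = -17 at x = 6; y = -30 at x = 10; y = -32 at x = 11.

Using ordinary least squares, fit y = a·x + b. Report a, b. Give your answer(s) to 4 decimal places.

a = -3.0962, b = 1.6981

Compute the Gram sums: Σx·x = 280, Σx = 30, Σ1 = 7.
For Mᵀy: Σx·y = -816, Σy = -81.
Determinant 280·7 − 30² = 1060.
a = ((-816)·7 − 30·(-81))/1060 = -1641/530; b = (280·(-81) − 30·(-816))/1060 = 90/53.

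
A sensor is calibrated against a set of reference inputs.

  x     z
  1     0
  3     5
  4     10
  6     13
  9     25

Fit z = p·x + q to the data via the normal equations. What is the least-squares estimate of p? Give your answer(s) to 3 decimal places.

Entries of MᵀM: Σx·x = 143, Σx = 23, Σ1 = 5.
And Σx·z = 358, Σz = 53.
So MᵀM·[p, q]ᵀ = Mᵀz: [[143, 23]; [23, 5]]·[p, q]ᵀ = [358, 53]ᵀ.
Eliminating q: 5·(row 1) − 23·(row 2) gives 186·p = 5·358 − 23·53 = 571, so p = 571/186.
Then q = (53 − 23·(571/186))/5 = -655/186.

p = 3.070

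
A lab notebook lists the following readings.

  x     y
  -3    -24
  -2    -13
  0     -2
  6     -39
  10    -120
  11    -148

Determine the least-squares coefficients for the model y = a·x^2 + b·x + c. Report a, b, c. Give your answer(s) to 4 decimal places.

Entries of MᵀM: Σx^2·x^2 = 26034, Σx^2·x = 2512, Σx^2 = 270, Σx·x = 270, Σx = 22, Σ1 = 6.
Right-hand side: Σx^2·y = -31580, Σx·y = -2964, Σy = -346.
Solving the 3×3 system (Gaussian elimination) gives a = -338197/234165, b = 207303/78055, c = -564983/234165.

a = -1.4443, b = 2.6559, c = -2.4128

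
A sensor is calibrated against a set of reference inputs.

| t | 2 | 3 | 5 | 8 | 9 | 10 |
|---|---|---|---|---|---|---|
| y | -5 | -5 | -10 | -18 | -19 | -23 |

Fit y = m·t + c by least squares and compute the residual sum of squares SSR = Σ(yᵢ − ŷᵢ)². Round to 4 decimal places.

SSR = 4.7295

Sums needed: Σt·t = 283, Σt = 37, Σ1 = 6.
And Σt·y = -620, Σy = -80.
Determinant 283·6 − 37² = 329.
m = ((-620)·6 − 37·(-80))/329 = -760/329; c = (283·(-80) − 37·(-620))/329 = 300/329.
Residuals: -425/329, 335/329, 30/47, -142/329, 289/329, -267/329; SSR = 1556/329.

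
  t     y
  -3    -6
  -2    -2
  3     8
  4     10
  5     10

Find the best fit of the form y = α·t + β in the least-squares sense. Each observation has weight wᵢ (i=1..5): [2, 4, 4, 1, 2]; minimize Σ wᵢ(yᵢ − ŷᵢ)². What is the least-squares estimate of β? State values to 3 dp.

β = 1.389

Entries of AᵀWA: Σwᵢ·t·t = 136, Σwᵢ·t = 12, Σwᵢ·1 = 13.
For AᵀWy: Σwᵢ·t·y = 288, Σwᵢ·y = 42.
Δ = 136·13 − 12² = 1624.
α = (288·13 − 12·42)/1624 = 405/203; β = (136·42 − 12·288)/1624 = 282/203.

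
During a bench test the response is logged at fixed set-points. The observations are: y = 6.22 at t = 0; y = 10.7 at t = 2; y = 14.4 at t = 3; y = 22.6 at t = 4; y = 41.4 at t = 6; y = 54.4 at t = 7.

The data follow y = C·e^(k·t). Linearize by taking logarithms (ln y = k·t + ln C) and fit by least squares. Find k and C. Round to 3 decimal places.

Let Y = ln y. Fitting Y = k·t + ln C by least squares:
Σt = 22.0000, Σ(t)² = 114.0000, Σln y = 17.7028, Σt·ln y = 75.5282.
Equations: 114.0000·k + 22.0000·ln C = 75.5282;  22.0000·k + 6·ln C = 17.7028.
Slope k = (n·Σt·ln y − Σt·Σln y)/(n·Σ(t)² − (Σt)²) = (6·75.5282 − 22.0000·17.7028)/200.0000 = 0.31853; ln C = (Σln y − k·Σt)/n = 1.78251, so C = exp(1.78251) = 5.94478.

k = 0.319, C = 5.945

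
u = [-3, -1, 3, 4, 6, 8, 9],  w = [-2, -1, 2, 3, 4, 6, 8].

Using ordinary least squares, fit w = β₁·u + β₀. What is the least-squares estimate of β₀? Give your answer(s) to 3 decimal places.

Entries of MᵀM: Σu·u = 216, Σu = 26, Σ1 = 7.
Right-hand side: Σu·w = 169, Σw = 20.
Normal equations: [[216, 26]; [26, 7]]·[β₁, β₀]ᵀ = [169, 20]ᵀ.
Eliminating β₀: 7·(row 1) − 26·(row 2) gives 836·β₁ = 7·169 − 26·20 = 663, so β₁ = 663/836.
Then β₀ = (20 − 26·(663/836))/7 = -37/418.

β₀ = -0.089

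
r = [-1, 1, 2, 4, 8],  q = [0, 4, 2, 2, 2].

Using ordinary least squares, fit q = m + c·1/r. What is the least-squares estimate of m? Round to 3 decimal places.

The normal system XᵀX·[m, c]ᵀ = Xᵀq is [[5, 7/8]; [7/8, 149/64]]·[m, c]ᵀ = [10, 23/4]ᵀ.
det = 5·(149/64) − (7/8)² = 87/8.
m = (10·(149/64) − (7/8)·(23/4))/(87/8) = 146/87; c = (5·(23/4) − (7/8)·10)/(87/8) = 160/87.

m = 1.678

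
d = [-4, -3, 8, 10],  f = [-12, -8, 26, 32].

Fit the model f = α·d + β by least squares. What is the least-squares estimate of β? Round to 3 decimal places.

Compute the Gram sums: Σd·d = 189, Σd = 11, Σ1 = 4.
And Σd·f = 600, Σf = 38.
So AᵀA·[α, β]ᵀ = Aᵀf: [[189, 11]; [11, 4]]·[α, β]ᵀ = [600, 38]ᵀ.
Eliminating β: 4·(row 1) − 11·(row 2) gives 635·α = 4·600 − 11·38 = 1982, so α = 1982/635.
Then β = (38 − 11·(1982/635))/4 = 582/635.

β = 0.917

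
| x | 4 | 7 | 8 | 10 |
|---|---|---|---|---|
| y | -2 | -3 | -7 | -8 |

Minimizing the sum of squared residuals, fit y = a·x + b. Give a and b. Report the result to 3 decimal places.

a = -1.067, b = 2.733

Compute the Gram sums: Σx·x = 229, Σx = 29, Σ1 = 4.
For Aᵀy: Σx·y = -165, Σy = -20.
AᵀA·[a, b]ᵀ = Aᵀy becomes [[229, 29]; [29, 4]]·[a, b]ᵀ = [-165, -20]ᵀ.
Δ = 229·4 − 29² = 75.
a = ((-165)·4 − 29·(-20))/75 = -16/15; b = (229·(-20) − 29·(-165))/75 = 41/15.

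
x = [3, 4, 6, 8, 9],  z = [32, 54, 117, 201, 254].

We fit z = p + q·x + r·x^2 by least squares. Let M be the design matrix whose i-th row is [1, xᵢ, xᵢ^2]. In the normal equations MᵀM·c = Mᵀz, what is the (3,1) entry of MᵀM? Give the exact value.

206

Row 3 ↔ basis x^2, column 1 ↔ basis 1, so (MᵀM)_{3,1} = Σᵢ x^2 = (9)·(1) + (16)·(1) + (36)·(1) + (64)·(1) + (81)·(1) = 206.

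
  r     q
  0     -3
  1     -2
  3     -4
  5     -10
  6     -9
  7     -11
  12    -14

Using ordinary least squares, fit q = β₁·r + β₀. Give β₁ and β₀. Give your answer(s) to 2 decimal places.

Setting ∂/∂β₁ … = 0 gives: 264·β₁ + 34·β₀ = -363;  34·β₁ + 7·β₀ = -53.
(Σr·r = 264, Σr = 34, Σ1 = 7, Σr·q = -363, Σq = -53.)
Eliminating β₀: 7·(row 1) − 34·(row 2) gives 692·β₁ = 7·(-363) − 34·(-53) = -739, so β₁ = -739/692.
Then β₀ = ((-53) − 34·(-739/692))/7 = -825/346.

β₁ = -1.07, β₀ = -2.38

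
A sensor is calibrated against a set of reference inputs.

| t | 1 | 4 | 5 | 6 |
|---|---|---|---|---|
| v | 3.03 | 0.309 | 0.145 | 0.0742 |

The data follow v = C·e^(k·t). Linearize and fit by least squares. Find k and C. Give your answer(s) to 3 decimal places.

k = -0.747, C = 6.289

With ln vᵢ as the transformed response and tᵢ as the regressor:
Σt = 16.0000, Σ(t)² = 78.0000, Σln v = -4.5979, Σt·ln v = -28.8501.
Equations: 78.0000·k + 16.0000·ln C = -28.8501;  16.0000·k + 4·ln C = -4.5979.
Solving (det = 56.0000): k = -0.74705, ln C = 1.83873, so C = exp(1.83873) = 6.28856.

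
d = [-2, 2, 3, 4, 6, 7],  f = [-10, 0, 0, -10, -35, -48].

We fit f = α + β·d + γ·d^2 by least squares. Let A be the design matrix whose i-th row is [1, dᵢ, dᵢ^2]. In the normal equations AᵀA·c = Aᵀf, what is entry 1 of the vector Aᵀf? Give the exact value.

Entry 1 ↔ basis 1, so (Aᵀf)_{1} = Σᵢ fᵢ = (1)·(-10) + (1)·(0) + (1)·(0) + (1)·(-10) + (1)·(-35) + (1)·(-48) = -103.

-103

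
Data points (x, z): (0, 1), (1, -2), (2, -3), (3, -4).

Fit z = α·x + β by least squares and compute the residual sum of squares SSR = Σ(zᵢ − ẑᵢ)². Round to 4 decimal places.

Sums needed: Σx·x = 14, Σx = 6, Σ1 = 4.
Right-hand side: Σx·z = -20, Σz = -8.
Normal equations: [[14, 6]; [6, 4]]·[α, β]ᵀ = [-20, -8]ᵀ.
Determinant 14·4 − 6² = 20.
α = ((-20)·4 − 6·(-8))/20 = -8/5; β = (14·(-8) − 6·(-20))/20 = 2/5.
Residuals: 3/5, -4/5, -1/5, 2/5; SSR = 6/5.

SSR = 1.2000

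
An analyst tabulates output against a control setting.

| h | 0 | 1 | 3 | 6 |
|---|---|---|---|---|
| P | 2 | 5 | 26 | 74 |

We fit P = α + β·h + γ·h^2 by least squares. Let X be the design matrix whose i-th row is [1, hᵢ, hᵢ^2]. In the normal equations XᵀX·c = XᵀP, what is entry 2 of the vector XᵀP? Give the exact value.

527

Entry 2 ↔ basis h, so (XᵀP)_{2} = Σᵢ (h)·Pᵢ = (0)·(2) + (1)·(5) + (3)·(26) + (6)·(74) = 527.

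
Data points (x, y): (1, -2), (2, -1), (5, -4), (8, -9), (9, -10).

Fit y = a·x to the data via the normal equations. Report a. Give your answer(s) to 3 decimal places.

Entries of MᵀM: Σx·x = 175.
And Σx·y = -186.
MᵀM·[a]ᵀ = Mᵀy becomes [[175]]·[a]ᵀ = [-186]ᵀ.
Hence a = -186 / 175 ≈ -1.06286.

a = -1.063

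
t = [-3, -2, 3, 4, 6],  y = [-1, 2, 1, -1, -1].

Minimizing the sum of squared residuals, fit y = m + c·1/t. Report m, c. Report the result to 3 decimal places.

Normal-equation sums: Σ1 = 5, Σ1/t = -1/12, Σ1/t·1/t = 9/16.
Right-hand side: Σy = 0, Σ1/t·y = -3/4.
MᵀM·[m, c]ᵀ = Mᵀy becomes [[5, -1/12]; [-1/12, 9/16]]·[m, c]ᵀ = [0, -3/4]ᵀ.
Δ = 5·(9/16) − (-1/12)² = 101/36.
m = (0·(9/16) − (-1/12)·(-3/4))/(101/36) = -9/404; c = (5·(-3/4) − (-1/12)·0)/(101/36) = -135/101.

m = -0.022, c = -1.337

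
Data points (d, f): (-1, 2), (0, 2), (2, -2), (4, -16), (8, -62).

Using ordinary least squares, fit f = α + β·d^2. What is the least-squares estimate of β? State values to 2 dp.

β = -1.00

Normal-equation sums: Σ1 = 5, Σd^2 = 85, Σd^2·d^2 = 4369.
Right-hand side: Σf = -76, Σd^2·f = -4230.
XᵀX·[α, β]ᵀ = Xᵀf becomes [[5, 85]; [85, 4369]]·[α, β]ᵀ = [-76, -4230]ᵀ.
Eliminating β: 4369·(row 1) − 85·(row 2) gives 14620·α = 4369·(-76) − 85·(-4230) = 27506, so α = 809/430.
Then β = ((-4230) − 85·(809/430))/4369 = -1469/1462.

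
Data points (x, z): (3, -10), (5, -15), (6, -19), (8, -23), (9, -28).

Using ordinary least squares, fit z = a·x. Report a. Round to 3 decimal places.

Entries of MᵀM: Σx·x = 215.
Moment sums: Σx·z = -655.
Normal equations: [[215]]·[a]ᵀ = [-655]ᵀ.
Hence a = -655 / 215 ≈ -3.04651.

a = -3.047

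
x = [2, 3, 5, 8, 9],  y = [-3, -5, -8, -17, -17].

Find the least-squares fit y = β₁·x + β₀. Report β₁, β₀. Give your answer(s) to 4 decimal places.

β₁ = -2.1505, β₀ = 1.6129

From the data, Σx·x = 183, Σx = 27, Σ1 = 5.
Right-hand side: Σx·y = -350, Σy = -50.
So AᵀA·[β₁, β₀]ᵀ = Aᵀy: [[183, 27]; [27, 5]]·[β₁, β₀]ᵀ = [-350, -50]ᵀ.
Determinant 183·5 − 27² = 186.
β₁ = ((-350)·5 − 27·(-50))/186 = -200/93; β₀ = (183·(-50) − 27·(-350))/186 = 50/31.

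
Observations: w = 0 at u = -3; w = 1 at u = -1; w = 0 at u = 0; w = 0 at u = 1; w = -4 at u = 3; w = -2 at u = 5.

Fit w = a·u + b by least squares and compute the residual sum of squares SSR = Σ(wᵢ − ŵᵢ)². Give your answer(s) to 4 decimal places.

SSR = 8.1469

With design matrix M, MᵀM = [[45, 5]; [5, 6]] and Mᵀw = [-23, -5]ᵀ.
Eliminating b: 6·(row 1) − 5·(row 2) gives 245·a = 6·(-23) − 5·(-5) = -113, so a = -113/245.
Then b = ((-5) − 5·(-113/245))/6 = -22/49.
Residuals: -229/245, 242/245, 22/49, 223/245, -531/245, 37/49; SSR = 1996/245.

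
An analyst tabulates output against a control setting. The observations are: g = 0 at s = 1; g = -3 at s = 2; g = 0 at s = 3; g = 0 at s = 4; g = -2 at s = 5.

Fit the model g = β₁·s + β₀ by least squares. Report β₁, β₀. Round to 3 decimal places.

Compute the Gram sums: Σs·s = 55, Σs = 15, Σ1 = 5.
And Σs·g = -16, Σg = -5.
So XᵀX·[β₁, β₀]ᵀ = Xᵀg: [[55, 15]; [15, 5]]·[β₁, β₀]ᵀ = [-16, -5]ᵀ.
det = 55·5 − 15² = 50.
β₁ = ((-16)·5 − 15·(-5))/50 = -1/10; β₀ = (55·(-5) − 15·(-16))/50 = -7/10.

β₁ = -0.100, β₀ = -0.700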